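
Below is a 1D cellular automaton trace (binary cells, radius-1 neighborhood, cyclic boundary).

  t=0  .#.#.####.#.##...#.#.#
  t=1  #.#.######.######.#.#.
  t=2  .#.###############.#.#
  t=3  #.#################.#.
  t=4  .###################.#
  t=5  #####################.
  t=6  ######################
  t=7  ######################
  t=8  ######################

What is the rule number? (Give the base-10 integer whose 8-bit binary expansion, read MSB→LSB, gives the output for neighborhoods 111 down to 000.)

  ### -> #   bit 7 = 1  t=0,i=6
  ##. -> #   bit 6 = 1  t=0,i=8
  #.# -> #   bit 5 = 1  t=0,i=0
  #.. -> #   bit 4 = 1  t=0,i=14
  .## -> #   bit 3 = 1  t=0,i=5
  .#. -> .   bit 2 = 0  t=0,i=1
  ..# -> #   bit 1 = 1  t=0,i=16
  ... -> #   bit 0 = 1  t=0,i=15
  bits 11111011 = 251

251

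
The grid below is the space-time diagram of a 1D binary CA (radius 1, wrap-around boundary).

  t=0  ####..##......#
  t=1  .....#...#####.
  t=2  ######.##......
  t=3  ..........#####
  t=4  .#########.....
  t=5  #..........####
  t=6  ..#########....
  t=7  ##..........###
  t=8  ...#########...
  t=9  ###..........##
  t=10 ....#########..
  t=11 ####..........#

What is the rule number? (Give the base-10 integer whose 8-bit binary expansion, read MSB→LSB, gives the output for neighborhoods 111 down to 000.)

7

  ### -> .   bit 7 = 0  t=0,i=0
  ##. -> .   bit 6 = 0  t=0,i=3
  #.# -> .   bit 5 = 0  t=2,i=6
  #.. -> .   bit 4 = 0  t=0,i=4
  .## -> .   bit 3 = 0  t=0,i=6
  .#. -> #   bit 2 = 1  t=1,i=5
  ..# -> #   bit 1 = 1  t=0,i=5
  ... -> #   bit 0 = 1  t=0,i=9
  bits 00000111 = 7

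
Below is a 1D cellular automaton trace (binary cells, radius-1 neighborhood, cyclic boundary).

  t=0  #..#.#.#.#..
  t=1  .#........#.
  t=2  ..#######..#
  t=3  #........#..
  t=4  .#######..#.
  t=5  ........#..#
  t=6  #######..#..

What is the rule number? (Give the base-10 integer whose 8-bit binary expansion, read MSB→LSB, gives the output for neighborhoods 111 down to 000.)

  nb ###: next=.  (t=2,i=3, bit7=0)
  nb ##.: next=.  (t=2,i=8, bit6=0)
  nb #.#: next=.  (t=0,i=4, bit5=0)
  nb #..: next=#  (t=0,i=1, bit4=1)
  nb .##: next=.  (t=2,i=2, bit3=0)
  nb .#.: next=.  (t=0,i=0, bit2=0)
  nb ..#: next=.  (t=0,i=2, bit1=0)
  nb ...: next=#  (t=1,i=3, bit0=1)
  bits 00010001 = 17

17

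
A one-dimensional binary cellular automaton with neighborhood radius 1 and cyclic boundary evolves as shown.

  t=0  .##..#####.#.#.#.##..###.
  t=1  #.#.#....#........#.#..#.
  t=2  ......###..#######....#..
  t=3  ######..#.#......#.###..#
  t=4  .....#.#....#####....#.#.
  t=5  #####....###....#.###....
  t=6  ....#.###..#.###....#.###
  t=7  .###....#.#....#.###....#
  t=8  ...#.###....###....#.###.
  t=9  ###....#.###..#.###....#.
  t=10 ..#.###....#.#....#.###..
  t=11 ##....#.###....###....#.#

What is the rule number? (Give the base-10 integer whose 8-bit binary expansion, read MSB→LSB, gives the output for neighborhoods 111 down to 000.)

67

  ###|.  b7=0 t=0,i=6
  ##.|#  b6=1 t=0,i=2
  #.#|.  b5=0 t=0,i=10
  #..|.  b4=0 t=0,i=3
  .##|.  b3=0 t=0,i=1
  .#.|.  b2=0 t=0,i=11
  ..#|#  b1=1 t=0,i=0
  ...|#  b0=1 t=1,i=6
  bits 01000011 = 67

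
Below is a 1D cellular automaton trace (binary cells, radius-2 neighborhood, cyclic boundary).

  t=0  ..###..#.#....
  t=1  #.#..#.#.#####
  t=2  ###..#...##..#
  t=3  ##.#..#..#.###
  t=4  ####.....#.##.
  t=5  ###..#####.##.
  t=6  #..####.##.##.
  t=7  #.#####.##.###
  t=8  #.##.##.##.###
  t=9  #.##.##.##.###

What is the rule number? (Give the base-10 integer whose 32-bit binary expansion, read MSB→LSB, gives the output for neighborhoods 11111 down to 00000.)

1725538791

  nb #####: next=.  (t=1,i=11, bit31=0)
  nb ####.: next=#  (t=1,i=13, bit30=1)
  nb ###.#: next=#  (t=1,i=0, bit29=1)
  nb ###..: next=.  (t=0,i=4, bit28=0)
  nb ##.##: next=.  (t=4,i=13, bit27=0)
  nb ##.#.: next=#  (t=1,i=1, bit26=1)
  nb ##..#: next=#  (t=0,i=5, bit25=1)
  nb ##...: next=.  (t=4,i=4, bit24=0)
  nb #.###: next=#  (t=1,i=9, bit23=1)
  nb #.##.: next=#  (t=4,i=11, bit22=1)
  nb #.#.#: next=.  (t=1,i=7, bit21=0)
  nb #.#..: next=#  (t=0,i=9, bit20=1)
  nb #..##: next=#  (t=2,i=12, bit19=1)
  nb #..#.: next=.  (t=0,i=6, bit18=0)
  nb #...#: next=.  (t=2,i=7, bit17=0)
  nb #....: next=#  (t=0,i=11, bit16=1)
  nb .####: next=#  (t=1,i=10, bit15=1)
  nb .###.: next=.  (t=0,i=3, bit14=0)
  nb .##.#: next=#  (t=4,i=12, bit13=1)
  nb .##..: next=.  (t=2,i=10, bit12=0)
  nb .#.##: next=.  (t=1,i=8, bit11=0)
  nb .#.#.: next=.  (t=0,i=8, bit10=0)
  nb .#..#: next=.  (t=1,i=3, bit9=0)
  nb .#...: next=#  (t=0,i=10, bit8=1)
  nb ..###: next=#  (t=0,i=2, bit7=1)
  nb ..##.: next=#  (t=2,i=9, bit6=1)
  nb ..#.#: next=#  (t=0,i=7, bit5=1)
  nb ..#..: next=.  (t=2,i=5, bit4=0)
  nb ...##: next=.  (t=0,i=1, bit3=0)
  nb ...#.: next=#  (t=4,i=8, bit2=1)
  nb ....#: next=#  (t=0,i=0, bit1=1)
  nb .....: next=#  (t=0,i=12, bit0=1)
  bits 01100110110110011010000111100111 = 1725538791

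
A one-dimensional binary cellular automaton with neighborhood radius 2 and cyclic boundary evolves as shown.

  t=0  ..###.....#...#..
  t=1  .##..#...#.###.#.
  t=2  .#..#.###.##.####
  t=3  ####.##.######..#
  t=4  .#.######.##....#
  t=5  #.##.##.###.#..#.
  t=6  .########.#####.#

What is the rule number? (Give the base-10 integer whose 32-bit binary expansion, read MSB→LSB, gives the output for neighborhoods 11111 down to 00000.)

  #####|#  b31=1 t=3,i=1
  ####.|.  b30=0 t=2,i=15
  ###.#|#  b29=1 t=1,i=13
  ###..|.  b28=0 t=0,i=4
  ##.##|#  b27=1 t=2,i=9
  ##.#.|#  b26=1 t=1,i=14
  ##..#|.  b25=0 t=1,i=3
  ##...|#  b24=1 t=0,i=5
  #.###|#  b23=1 t=1,i=11
  #.##.|#  b22=1 t=2,i=10
  #.#.#|.  b21=0 t=4,i=1
  #.#..|#  b20=1 t=1,i=15
  #..##|.  b19=0 t=1,i=0
  #..#.|#  b18=1 t=1,i=4
  #...#|#  b17=1 t=0,i=12
  #....|.  b16=0 t=0,i=6
  .####|.  b15=0 t=2,i=14
  .###.|.  b14=0 t=0,i=3
  .##.#|#  b13=1 t=2,i=11
  .##..|.  b12=0 t=1,i=2
  .#.##|#  b11=1 t=1,i=10
  .#.#.|#  b10=1 t=4,i=0
  .#..#|#  b9=1 t=1,i=16
  .#...|#  b8=1 t=0,i=11
  ..###|#  b7=1 t=0,i=2
  ..##.|#  b6=1 t=1,i=1
  ..#.#|.  b5=0 t=1,i=9
  ..#..|.  b4=0 t=0,i=10
  ...##|#  b3=1 t=0,i=1
  ...#.|#  b2=1 t=0,i=9
  ....#|.  b1=0 t=0,i=0
  .....|.  b0=0 t=0,i=7
  bits 10101101110101100010111111001100 = 2916495308

2916495308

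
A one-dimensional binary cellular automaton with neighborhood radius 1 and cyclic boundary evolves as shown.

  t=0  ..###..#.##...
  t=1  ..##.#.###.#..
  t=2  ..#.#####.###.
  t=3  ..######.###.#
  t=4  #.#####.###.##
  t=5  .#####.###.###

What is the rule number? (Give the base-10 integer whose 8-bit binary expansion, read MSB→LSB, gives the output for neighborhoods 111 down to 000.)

188

  nb ###: next=#  (t=0,i=3, bit7=1)
  nb ##.: next=.  (t=0,i=4, bit6=0)
  nb #.#: next=#  (t=0,i=8, bit5=1)
  nb #..: next=#  (t=0,i=5, bit4=1)
  nb .##: next=#  (t=0,i=2, bit3=1)
  nb .#.: next=#  (t=0,i=7, bit2=1)
  nb ..#: next=.  (t=0,i=1, bit1=0)
  nb ...: next=.  (t=0,i=0, bit0=0)
  bits 10111100 = 188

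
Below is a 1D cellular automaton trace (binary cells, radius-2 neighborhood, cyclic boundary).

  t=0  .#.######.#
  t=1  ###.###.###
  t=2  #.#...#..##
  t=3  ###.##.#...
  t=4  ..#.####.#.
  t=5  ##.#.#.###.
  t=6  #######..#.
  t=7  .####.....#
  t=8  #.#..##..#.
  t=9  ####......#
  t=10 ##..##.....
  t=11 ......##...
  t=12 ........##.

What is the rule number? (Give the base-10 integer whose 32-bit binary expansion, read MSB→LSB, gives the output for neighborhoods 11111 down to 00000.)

2775821828

  nb #####: next=#  (t=0,i=5, bit31=1)
  nb ####.: next=.  (t=0,i=7, bit30=0)
  nb ###.#: next=#  (t=0,i=8, bit29=1)
  nb ###..: next=.  (t=6,i=6, bit28=0)
  nb ##.##: next=.  (t=1,i=3, bit27=0)
  nb ##.#.: next=#  (t=0,i=9, bit26=1)
  nb ##..#: next=.  (t=6,i=7, bit25=0)
  nb ##...: next=#  (t=7,i=5, bit24=1)
  nb #.###: next=.  (t=0,i=3, bit23=0)
  nb #.##.: next=#  (t=3,i=4, bit22=1)
  nb #.#.#: next=#  (t=0,i=1, bit21=1)
  nb #.#..: next=#  (t=2,i=2, bit20=1)
  nb #..##: next=.  (t=2,i=8, bit19=0)
  nb #..#.: next=.  (t=6,i=8, bit18=0)
  nb #...#: next=#  (t=2,i=4, bit17=1)
  nb #....: next=#  (t=7,i=6, bit16=1)
  nb .####: next=#  (t=0,i=4, bit15=1)
  nb .###.: next=.  (t=1,i=5, bit14=0)
  nb .##.#: next=#  (t=3,i=5, bit13=1)
  nb .##..: next=.  (t=8,i=6, bit12=0)
  nb .#.##: next=#  (t=0,i=2, bit11=1)
  nb .#.#.: next=#  (t=0,i=0, bit10=1)
  nb .#..#: next=#  (t=2,i=7, bit9=1)
  nb .#...: next=.  (t=2,i=3, bit8=0)
  nb ..###: next=.  (t=2,i=9, bit7=0)
  nb ..##.: next=.  (t=8,i=5, bit6=0)
  nb ..#.#: next=.  (t=4,i=2, bit5=0)
  nb ..#..: next=.  (t=2,i=6, bit4=0)
  nb ...##: next=.  (t=3,i=10, bit3=0)
  nb ...#.: next=#  (t=2,i=5, bit2=1)
  nb ....#: next=.  (t=7,i=8, bit1=0)
  nb .....: next=.  (t=7,i=7, bit0=0)
  bits 10100101011100111010111000000100 = 2775821828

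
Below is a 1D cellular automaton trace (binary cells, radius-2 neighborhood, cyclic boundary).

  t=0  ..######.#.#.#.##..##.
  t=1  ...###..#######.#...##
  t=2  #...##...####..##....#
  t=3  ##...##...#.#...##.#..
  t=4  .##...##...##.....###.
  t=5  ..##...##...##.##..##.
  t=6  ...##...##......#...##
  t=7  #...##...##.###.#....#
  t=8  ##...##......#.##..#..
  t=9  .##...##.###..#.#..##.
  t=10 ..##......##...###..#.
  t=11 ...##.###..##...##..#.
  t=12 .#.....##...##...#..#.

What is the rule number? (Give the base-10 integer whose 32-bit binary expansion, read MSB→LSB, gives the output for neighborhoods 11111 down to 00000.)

  [31] ##### => #  t=0,i=4
  [30] ####. => .  t=0,i=6
  [29] ###.# => .  t=0,i=7
  [28] ###.. => #  t=1,i=5
  [27] ##.## => .  t=5,i=14
  [26] ##.#. => #  t=0,i=8
  [25] ##..# => .  t=0,i=17
  [24] ##... => #  t=0,i=21
  [23] #.### => .  t=7,i=12
  [22] #.##. => .  t=0,i=15
  [21] #.#.# => #  t=0,i=9
  [20] #.#.. => #  t=1,i=16
  [19] #..## => .  t=0,i=18
  [18] #..#. => .  t=8,i=18
  [17] #...# => .  t=0,i=0
  [16] #.... => .  t=2,i=18
  [15] .#### => #  t=0,i=3
  [14] .###. => #  t=1,i=4
  [13] .##.# => .  t=3,i=17
  [12] .##.. => #  t=0,i=16
  [11] .#.## => #  t=0,i=14
  [10] .#.#. => #  t=0,i=10
  [9] .#..# => #  t=3,i=20
  [8] .#... => .  t=1,i=17
  [7] ..### => .  t=0,i=2
  [6] ..##. => .  t=0,i=19
  [5] ..#.# => .  t=3,i=10
  [4] ..#.. => #  t=6,i=16
  [3] ...## => .  t=0,i=1
  [2] ...#. => .  t=3,i=9
  [1] ....# => #  t=2,i=19
  [0] ..... => #  t=4,i=15
  bits 10010101001100001101111000010011 = 2503007763

2503007763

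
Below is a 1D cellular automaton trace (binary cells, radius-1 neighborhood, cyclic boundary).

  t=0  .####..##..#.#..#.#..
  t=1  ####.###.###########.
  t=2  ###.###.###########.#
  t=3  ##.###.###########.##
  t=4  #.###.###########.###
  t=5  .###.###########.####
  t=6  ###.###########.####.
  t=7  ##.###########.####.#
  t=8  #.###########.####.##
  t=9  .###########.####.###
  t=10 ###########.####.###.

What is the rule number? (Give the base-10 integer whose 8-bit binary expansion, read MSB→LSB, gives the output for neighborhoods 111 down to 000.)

  ###|#  b7=1 t=0,i=2
  ##.|.  b6=0 t=0,i=4
  #.#|#  b5=1 t=0,i=12
  #..|#  b4=1 t=0,i=5
  .##|#  b3=1 t=0,i=1
  .#.|#  b2=1 t=0,i=11
  ..#|#  b1=1 t=0,i=0
  ...|.  b0=0 t=0,i=20
  bits 10111110 = 190

190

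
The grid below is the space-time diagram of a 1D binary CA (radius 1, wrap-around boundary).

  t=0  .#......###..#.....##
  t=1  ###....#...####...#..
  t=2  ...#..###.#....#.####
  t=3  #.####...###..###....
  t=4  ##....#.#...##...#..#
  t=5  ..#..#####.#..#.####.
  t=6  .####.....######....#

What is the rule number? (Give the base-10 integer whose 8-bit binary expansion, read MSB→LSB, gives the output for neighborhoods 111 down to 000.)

  [7] ### => .  t=0,i=9
  [6] ##. => .  t=0,i=10
  [5] #.# => #  t=0,i=0
  [4] #.. => #  t=0,i=2
  [3] .## => .  t=0,i=8
  [2] .#. => #  t=0,i=1
  [1] ..# => #  t=0,i=7
  [0] ... => .  t=0,i=3
  bits 00110110 = 54

54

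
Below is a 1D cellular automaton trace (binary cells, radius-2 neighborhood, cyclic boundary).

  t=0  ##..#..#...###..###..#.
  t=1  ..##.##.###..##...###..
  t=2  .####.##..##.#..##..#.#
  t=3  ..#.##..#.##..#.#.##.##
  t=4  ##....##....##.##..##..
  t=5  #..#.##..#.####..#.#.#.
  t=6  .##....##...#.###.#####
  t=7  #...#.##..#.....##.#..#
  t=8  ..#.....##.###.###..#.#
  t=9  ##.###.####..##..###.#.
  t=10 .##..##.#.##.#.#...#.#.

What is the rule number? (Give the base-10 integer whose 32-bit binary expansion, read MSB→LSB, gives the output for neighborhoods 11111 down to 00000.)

975677257

  #####|.  b31=0 t=6,i=20
  ####.|.  b30=0 t=2,i=3
  ###.#|#  b29=1 t=2,i=4
  ###..|#  b28=1 t=0,i=13
  ##.##|#  b27=1 t=1,i=4
  ##.#.|.  b26=0 t=2,i=12
  ##..#|#  b25=1 t=0,i=2
  ##...|.  b24=0 t=1,i=15
  #.###|.  b23=0 t=1,i=8
  #.##.|.  b22=0 t=0,i=0
  #.#.#|#  b21=1 t=2,i=22
  #.#..|.  b20=0 t=2,i=13
  #..##|.  b19=0 t=0,i=15
  #..#.|#  b18=1 t=0,i=3
  #...#|#  b17=1 t=0,i=9
  #....|#  b16=1 t=1,i=22
  .####|#  b15=1 t=2,i=2
  .###.|.  b14=0 t=0,i=12
  .##.#|#  b13=1 t=1,i=3
  .##..|.  b12=0 t=0,i=1
  .#.##|.  b11=0 t=0,i=22
  .#.#.|#  b10=1 t=2,i=21
  .#..#|#  b9=1 t=0,i=5
  .#...|#  b8=1 t=0,i=8
  ..###|.  b7=0 t=0,i=11
  ..##.|#  b6=1 t=1,i=2
  ..#.#|.  b5=0 t=0,i=21
  ..#..|.  b4=0 t=0,i=4
  ...##|#  b3=1 t=0,i=10
  ...#.|.  b2=0 t=6,i=11
  ....#|.  b1=0 t=1,i=0
  .....|#  b0=1 t=7,i=13
  bits 00111010001001111010011101001001 = 975677257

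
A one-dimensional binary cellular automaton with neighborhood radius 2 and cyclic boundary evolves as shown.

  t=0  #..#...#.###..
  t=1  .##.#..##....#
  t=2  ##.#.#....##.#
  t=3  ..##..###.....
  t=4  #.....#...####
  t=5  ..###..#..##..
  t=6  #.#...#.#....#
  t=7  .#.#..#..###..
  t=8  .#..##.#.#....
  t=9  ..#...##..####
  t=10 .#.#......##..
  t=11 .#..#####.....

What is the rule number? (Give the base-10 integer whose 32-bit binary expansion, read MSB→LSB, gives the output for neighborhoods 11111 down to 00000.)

  nb #####: next=.  (t=4,i=12, bit31=0)
  nb ####.: next=.  (t=4,i=13, bit30=0)
  nb ###.#: next=.  (t=2,i=1, bit29=0)
  nb ###..: next=.  (t=0,i=11, bit28=0)
  nb ##.##: next=.  (t=2,i=12, bit27=0)
  nb ##.#.: next=#  (t=1,i=3, bit26=1)
  nb ##..#: next=.  (t=0,i=12, bit25=0)
  nb ##...: next=.  (t=1,i=9, bit24=0)
  nb #.###: next=.  (t=0,i=9, bit23=0)
  nb #.##.: next=#  (t=1,i=1, bit22=1)
  nb #.#.#: next=#  (t=2,i=3, bit21=1)
  nb #.#..: next=.  (t=1,i=4, bit20=0)
  nb #..##: next=.  (t=1,i=6, bit19=0)
  nb #..#.: next=#  (t=0,i=2, bit18=1)
  nb #...#: next=.  (t=0,i=5, bit17=0)
  nb #....: next=#  (t=1,i=10, bit16=1)
  nb .####: next=#  (t=4,i=11, bit15=1)
  nb .###.: next=.  (t=0,i=10, bit14=0)
  nb .##.#: next=.  (t=1,i=2, bit13=0)
  nb .##..: next=.  (t=1,i=8, bit12=0)
  nb .#.##: next=#  (t=0,i=8, bit11=1)
  nb .#.#.: next=.  (t=2,i=4, bit10=0)
  nb .#..#: next=#  (t=0,i=1, bit9=1)
  nb .#...: next=#  (t=0,i=4, bit8=1)
  nb ..###: next=#  (t=3,i=6, bit7=1)
  nb ..##.: next=.  (t=1,i=7, bit6=0)
  nb ..#.#: next=#  (t=0,i=7, bit5=1)
  nb ..#..: next=.  (t=0,i=0, bit4=0)
  nb ...##: next=.  (t=2,i=9, bit3=0)
  nb ...#.: next=.  (t=0,i=6, bit2=0)
  nb ....#: next=#  (t=1,i=11, bit1=1)
  nb .....: next=#  (t=3,i=11, bit0=1)
  bits 00000100011001011000101110100011 = 73763747

73763747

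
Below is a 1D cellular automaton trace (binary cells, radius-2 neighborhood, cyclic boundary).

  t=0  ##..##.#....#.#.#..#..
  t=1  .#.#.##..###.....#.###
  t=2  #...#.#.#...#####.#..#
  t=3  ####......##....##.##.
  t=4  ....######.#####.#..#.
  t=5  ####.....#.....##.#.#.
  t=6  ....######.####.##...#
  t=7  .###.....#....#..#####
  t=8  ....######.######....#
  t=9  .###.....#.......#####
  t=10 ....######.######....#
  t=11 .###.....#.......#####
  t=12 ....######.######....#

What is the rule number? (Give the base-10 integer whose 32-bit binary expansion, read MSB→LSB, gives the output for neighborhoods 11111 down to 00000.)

  ##### -> .   bit 31 = 0  t=2,i=14
  ####. -> .   bit 30 = 0  t=2,i=15
  ###.# -> #   bit 29 = 1  t=1,i=21
  ###.. -> .   bit 28 = 0  t=1,i=11
  ##.## -> .   bit 27 = 0  t=3,i=18
  ##.#. -> #   bit 26 = 1  t=0,i=6
  ##..# -> .   bit 25 = 0  t=0,i=2
  ##... -> #   bit 24 = 1  t=1,i=12
  #.### -> .   bit 23 = 0  t=1,i=19
  #.##. -> .   bit 22 = 0  t=1,i=5
  #.#.# -> .   bit 21 = 0  t=0,i=14
  #.#.. -> .   bit 20 = 0  t=0,i=7
  #..## -> #   bit 19 = 1  t=0,i=3
  #..#. -> .   bit 18 = 0  t=0,i=18
  #...# -> #   bit 17 = 1  t=2,i=2
  #.... -> #   bit 16 = 1  t=0,i=9
  .#### -> .   bit 15 = 0  t=2,i=13
  .###. -> .   bit 14 = 0  t=1,i=10
  .##.# -> #   bit 13 = 1  t=0,i=5
  .##.. -> #   bit 12 = 1  t=0,i=1
  .#.## -> #   bit 11 = 1  t=1,i=4
  .#.#. -> .   bit 10 = 0  t=0,i=13
  .#..# -> #   bit 9 = 1  t=0,i=17
  .#... -> .   bit 8 = 0  t=0,i=8
  ..### -> .   bit 7 = 0  t=1,i=9
  ..##. -> .   bit 6 = 0  t=0,i=0
  ..#.# -> .   bit 5 = 0  t=0,i=12
  ..#.. -> #   bit 4 = 1  t=0,i=19
  ...## -> #   bit 3 = 1  t=2,i=11
  ...#. -> #   bit 2 = 1  t=0,i=11
  ....# -> #   bit 1 = 1  t=0,i=10
  ..... -> #   bit 0 = 1  t=1,i=14
  bits 00100101000010110011101000011111 = 621492767

621492767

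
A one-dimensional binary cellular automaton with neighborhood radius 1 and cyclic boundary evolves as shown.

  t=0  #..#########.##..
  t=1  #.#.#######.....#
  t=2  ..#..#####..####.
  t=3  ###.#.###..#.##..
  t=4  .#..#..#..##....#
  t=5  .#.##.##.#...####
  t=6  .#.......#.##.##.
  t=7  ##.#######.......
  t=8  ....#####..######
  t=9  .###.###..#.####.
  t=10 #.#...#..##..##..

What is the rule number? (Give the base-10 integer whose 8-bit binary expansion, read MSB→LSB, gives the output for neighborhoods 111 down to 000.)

  ### -> #   bit 7 = 1  t=0,i=4
  ##. -> .   bit 6 = 0  t=0,i=11
  #.# -> .   bit 5 = 0  t=0,i=12
  #.. -> .   bit 4 = 0  t=0,i=1
  .## -> .   bit 3 = 0  t=0,i=3
  .#. -> #   bit 2 = 1  t=0,i=0
  ..# -> #   bit 1 = 1  t=0,i=2
  ... -> #   bit 0 = 1  t=1,i=12
  bits 10000111 = 135

135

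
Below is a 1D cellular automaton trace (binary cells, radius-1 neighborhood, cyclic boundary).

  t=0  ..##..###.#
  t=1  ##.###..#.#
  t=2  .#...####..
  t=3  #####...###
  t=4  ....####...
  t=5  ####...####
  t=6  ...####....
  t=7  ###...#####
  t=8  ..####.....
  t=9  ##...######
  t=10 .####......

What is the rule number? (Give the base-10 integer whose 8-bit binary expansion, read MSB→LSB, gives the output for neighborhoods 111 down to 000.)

  ### -> .   bit 7 = 0  t=0,i=7
  ##. -> #   bit 6 = 1  t=0,i=3
  #.# -> .   bit 5 = 0  t=0,i=9
  #.. -> #   bit 4 = 1  t=0,i=0
  .## -> .   bit 3 = 0  t=0,i=2
  .#. -> #   bit 2 = 1  t=0,i=10
  ..# -> #   bit 1 = 1  t=0,i=1
  ... -> #   bit 0 = 1  t=2,i=3
  bits 01010111 = 87

87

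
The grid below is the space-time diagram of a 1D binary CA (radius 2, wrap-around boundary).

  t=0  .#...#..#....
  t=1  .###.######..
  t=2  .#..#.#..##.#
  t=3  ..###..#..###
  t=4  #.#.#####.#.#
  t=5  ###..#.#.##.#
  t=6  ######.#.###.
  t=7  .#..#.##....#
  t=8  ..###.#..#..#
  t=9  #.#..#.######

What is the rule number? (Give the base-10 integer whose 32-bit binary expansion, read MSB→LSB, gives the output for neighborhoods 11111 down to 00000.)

1583850416

  nb #####: next=.  (t=1,i=7, bit31=0)
  nb ####.: next=#  (t=1,i=9, bit30=1)
  nb ###.#: next=.  (t=1,i=3, bit29=0)
  nb ###..: next=#  (t=1,i=10, bit28=1)
  nb ##.##: next=#  (t=1,i=4, bit27=1)
  nb ##.#.: next=#  (t=2,i=11, bit26=1)
  nb ##..#: next=#  (t=3,i=0, bit25=1)
  nb ##...: next=.  (t=1,i=11, bit24=0)
  nb #.###: next=.  (t=1,i=5, bit23=0)
  nb #.##.: next=#  (t=4,i=12, bit22=1)
  nb #.#.#: next=#  (t=2,i=12, bit21=1)
  nb #.#..: next=.  (t=2,i=1, bit20=0)
  nb #..##: next=.  (t=2,i=8, bit19=0)
  nb #..#.: next=#  (t=0,i=7, bit18=1)
  nb #...#: next=#  (t=0,i=3, bit17=1)
  nb #....: next=#  (t=0,i=10, bit16=1)
  nb .####: next=#  (t=1,i=6, bit15=1)
  nb .###.: next=.  (t=1,i=2, bit14=0)
  nb .##.#: next=#  (t=2,i=10, bit13=1)
  nb .##..: next=.  (t=7,i=7, bit12=0)
  nb .#.##: next=.  (t=4,i=3, bit11=0)
  nb .#.#.: next=.  (t=2,i=0, bit10=0)
  nb .#..#: next=#  (t=0,i=6, bit9=1)
  nb .#...: next=#  (t=0,i=2, bit8=1)
  nb ..###: next=#  (t=1,i=1, bit7=1)
  nb ..##.: next=.  (t=2,i=9, bit6=0)
  nb ..#.#: next=#  (t=2,i=4, bit5=1)
  nb ..#..: next=#  (t=0,i=1, bit4=1)
  nb ...##: next=.  (t=1,i=0, bit3=0)
  nb ...#.: next=.  (t=0,i=0, bit2=0)
  nb ....#: next=.  (t=0,i=12, bit1=0)
  nb .....: next=.  (t=0,i=11, bit0=0)
  bits 01011110011001111010001110110000 = 1583850416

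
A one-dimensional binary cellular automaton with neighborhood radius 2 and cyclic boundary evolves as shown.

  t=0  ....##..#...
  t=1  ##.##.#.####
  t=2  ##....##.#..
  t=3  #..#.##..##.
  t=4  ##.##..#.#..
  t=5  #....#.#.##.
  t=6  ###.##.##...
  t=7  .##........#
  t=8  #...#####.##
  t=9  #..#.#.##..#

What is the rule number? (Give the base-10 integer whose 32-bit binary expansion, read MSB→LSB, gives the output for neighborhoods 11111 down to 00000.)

  [31] ##### => .  t=1,i=10
  [30] ####. => #  t=1,i=0
  [29] ###.# => #  t=1,i=1
  [28] ###.. => #  t=8,i=0
  [27] ##.## => .  t=1,i=2
  [26] ##.#. => .  t=1,i=5
  [25] ##..# => #  t=0,i=6
  [24] ##... => .  t=2,i=2
  [23] #.### => .  t=1,i=8
  [22] #.##. => .  t=1,i=3
  [21] #.#.# => #  t=1,i=6
  [20] #.#.. => #  t=2,i=9
  [19] #..## => .  t=2,i=11
  [18] #..#. => .  t=0,i=7
  [17] #...# => .  t=6,i=10
  [16] #.... => #  t=0,i=10
  [15] .#### => #  t=1,i=9
  [14] .###. => #  t=6,i=1
  [13] .##.# => .  t=1,i=4
  [12] .##.. => .  t=0,i=5
  [11] .#.## => #  t=1,i=7
  [10] .#.#. => .  t=4,i=8
  [9] .#..# => #  t=2,i=10
  [8] .#... => #  t=0,i=9
  [7] ..### => .  t=6,i=0
  [6] ..##. => #  t=0,i=4
  [5] ..#.# => #  t=3,i=3
  [4] ..#.. => #  t=0,i=8
  [3] ...## => #  t=0,i=3
  [2] ...#. => #  t=5,i=4
  [1] ....# => .  t=0,i=2
  [0] ..... => #  t=0,i=0
  bits 01110010001100011100101101111101 = 1915865981

1915865981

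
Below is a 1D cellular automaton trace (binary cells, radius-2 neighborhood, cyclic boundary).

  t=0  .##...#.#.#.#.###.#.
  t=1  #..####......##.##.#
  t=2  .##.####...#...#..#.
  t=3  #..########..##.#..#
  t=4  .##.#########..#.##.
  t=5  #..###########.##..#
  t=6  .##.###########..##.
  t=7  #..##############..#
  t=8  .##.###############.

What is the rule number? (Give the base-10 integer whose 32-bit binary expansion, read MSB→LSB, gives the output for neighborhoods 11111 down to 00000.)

4287269414

  nb #####: next=#  (t=3,i=5, bit31=1)
  nb ####.: next=#  (t=1,i=5, bit30=1)
  nb ###.#: next=#  (t=0,i=16, bit29=1)
  nb ###..: next=#  (t=1,i=6, bit28=1)
  nb ##.##: next=#  (t=1,i=15, bit27=1)
  nb ##.#.: next=#  (t=0,i=17, bit26=1)
  nb ##..#: next=#  (t=1,i=1, bit25=1)
  nb ##...: next=#  (t=0,i=3, bit24=1)
  nb #.###: next=#  (t=0,i=14, bit23=1)
  nb #.##.: next=.  (t=1,i=16, bit22=0)
  nb #.#.#: next=.  (t=0,i=8, bit21=0)
  nb #.#..: next=.  (t=0,i=18, bit20=0)
  nb #..##: next=#  (t=0,i=0, bit19=1)
  nb #..#.: next=.  (t=2,i=17, bit18=0)
  nb #...#: next=#  (t=0,i=4, bit17=1)
  nb #....: next=.  (t=1,i=8, bit16=0)
  nb .####: next=#  (t=1,i=4, bit15=1)
  nb .###.: next=.  (t=0,i=15, bit14=0)
  nb .##.#: next=.  (t=1,i=14, bit13=0)
  nb .##..: next=.  (t=0,i=2, bit12=0)
  nb .#.##: next=#  (t=0,i=13, bit11=1)
  nb .#.#.: next=.  (t=0,i=7, bit10=0)
  nb .#..#: next=#  (t=0,i=19, bit9=1)
  nb .#...: next=.  (t=2,i=12, bit8=0)
  nb ..###: next=.  (t=1,i=3, bit7=0)
  nb ..##.: next=.  (t=0,i=1, bit6=0)
  nb ..#.#: next=#  (t=0,i=6, bit5=1)
  nb ..#..: next=.  (t=2,i=11, bit4=0)
  nb ...##: next=.  (t=1,i=12, bit3=0)
  nb ...#.: next=#  (t=0,i=5, bit2=1)
  nb ....#: next=#  (t=1,i=11, bit1=1)
  nb .....: next=.  (t=1,i=9, bit0=0)
  bits 11111111100010101000101000100110 = 4287269414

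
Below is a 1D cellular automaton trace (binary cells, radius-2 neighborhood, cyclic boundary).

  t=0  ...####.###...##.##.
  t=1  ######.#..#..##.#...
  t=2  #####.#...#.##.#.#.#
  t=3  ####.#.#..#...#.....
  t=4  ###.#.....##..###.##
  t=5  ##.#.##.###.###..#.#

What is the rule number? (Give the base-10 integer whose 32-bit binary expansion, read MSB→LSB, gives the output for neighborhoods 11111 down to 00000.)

  [31] ##### => #  t=1,i=2
  [30] ####. => #  t=0,i=5
  [29] ###.# => .  t=0,i=6
  [28] ###.. => #  t=0,i=10
  [27] ##.## => #  t=0,i=7
  [26] ##.#. => #  t=1,i=6
  [25] ##..# => #  t=4,i=12
  [24] ##... => .  t=0,i=11
  [23] #.### => .  t=0,i=8
  [22] #.##. => .  t=0,i=17
  [21] #.#.# => .  t=2,i=15
  [20] #.#.. => .  t=1,i=7
  [19] #..## => #  t=1,i=12
  [18] #..#. => .  t=1,i=9
  [17] #...# => .  t=0,i=12
  [16] #.... => #  t=0,i=0
  [15] .#### => #  t=0,i=4
  [14] .###. => .  t=0,i=9
  [13] .##.# => .  t=0,i=15
  [12] .##.. => .  t=0,i=18
  [11] .#.## => .  t=2,i=11
  [10] .#.#. => .  t=2,i=16
  [9] .#..# => .  t=1,i=8
  [8] .#... => #  t=1,i=17
  [7] ..### => #  t=0,i=3
  [6] ..##. => #  t=0,i=14
  [5] ..#.# => #  t=2,i=10
  [4] ..#.. => #  t=1,i=10
  [3] ...## => #  t=0,i=2
  [2] ...#. => .  t=2,i=9
  [1] ....# => #  t=0,i=1
  [0] ..... => .  t=3,i=17
  bits 11011110000010011000000111111010 = 3725165050

3725165050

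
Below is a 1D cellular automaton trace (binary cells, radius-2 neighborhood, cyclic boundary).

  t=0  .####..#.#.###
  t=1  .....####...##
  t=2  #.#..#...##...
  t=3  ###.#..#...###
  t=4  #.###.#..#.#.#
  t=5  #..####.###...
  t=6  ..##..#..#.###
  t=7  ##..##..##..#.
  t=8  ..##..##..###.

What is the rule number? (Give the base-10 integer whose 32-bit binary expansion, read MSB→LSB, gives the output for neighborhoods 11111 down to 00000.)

2803786917

  #####|#  b31=1 t=3,i=0
  ####.|.  b30=0 t=0,i=3
  ###.#|#  b29=1 t=0,i=13
  ###..|.  b28=0 t=0,i=4
  ##.##|.  b27=0 t=0,i=0
  ##.#.|#  b26=1 t=3,i=3
  ##..#|#  b25=1 t=0,i=5
  ##...|#  b24=1 t=1,i=0
  #.###|.  b23=0 t=0,i=1
  #.##.|.  b22=0 t=4,i=13
  #.#.#|.  b21=0 t=0,i=9
  #.#..|#  b20=1 t=2,i=2
  #..##|#  b19=1 t=5,i=2
  #..#.|#  b18=1 t=0,i=6
  #...#|#  b17=1 t=1,i=10
  #....|.  b16=0 t=1,i=1
  .####|.  b15=0 t=0,i=2
  .###.|#  b14=1 t=0,i=12
  .##.#|#  b13=1 t=4,i=0
  .##..|.  b12=0 t=1,i=13
  .#.##|.  b11=0 t=0,i=10
  .#.#.|#  b10=1 t=0,i=8
  .#..#|.  b9=0 t=2,i=3
  .#...|.  b8=0 t=2,i=6
  ..###|#  b7=1 t=1,i=5
  ..##.|.  b6=0 t=1,i=12
  ..#.#|#  b5=1 t=0,i=7
  ..#..|.  b4=0 t=2,i=5
  ...##|.  b3=0 t=1,i=4
  ...#.|#  b2=1 t=2,i=13
  ....#|.  b1=0 t=1,i=3
  .....|#  b0=1 t=1,i=2
  bits 10100111000111100110010010100101 = 2803786917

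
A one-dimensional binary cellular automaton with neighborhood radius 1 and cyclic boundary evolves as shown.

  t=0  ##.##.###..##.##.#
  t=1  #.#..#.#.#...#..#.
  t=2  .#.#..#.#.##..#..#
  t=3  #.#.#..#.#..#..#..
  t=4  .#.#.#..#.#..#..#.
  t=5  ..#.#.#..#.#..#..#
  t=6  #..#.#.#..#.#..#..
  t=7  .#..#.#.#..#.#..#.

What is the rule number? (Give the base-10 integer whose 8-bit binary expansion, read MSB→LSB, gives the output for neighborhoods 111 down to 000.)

177

  ### -> #   bit 7 = 1  t=0,i=0
  ##. -> .   bit 6 = 0  t=0,i=1
  #.# -> #   bit 5 = 1  t=0,i=2
  #.. -> #   bit 4 = 1  t=0,i=9
  .## -> .   bit 3 = 0  t=0,i=3
  .#. -> .   bit 2 = 0  t=1,i=0
  ..# -> .   bit 1 = 0  t=0,i=10
  ... -> #   bit 0 = 1  t=1,i=11
  bits 10110001 = 177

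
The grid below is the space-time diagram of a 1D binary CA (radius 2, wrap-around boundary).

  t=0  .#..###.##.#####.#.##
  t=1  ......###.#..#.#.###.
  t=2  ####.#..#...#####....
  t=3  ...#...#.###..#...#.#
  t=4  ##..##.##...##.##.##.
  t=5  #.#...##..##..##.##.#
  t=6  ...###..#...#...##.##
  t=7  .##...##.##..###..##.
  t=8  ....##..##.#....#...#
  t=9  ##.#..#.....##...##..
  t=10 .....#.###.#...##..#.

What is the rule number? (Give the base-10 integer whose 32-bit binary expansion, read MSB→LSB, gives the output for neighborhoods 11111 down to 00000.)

2858880297

  nb #####: next=#  (t=0,i=13, bit31=1)
  nb ####.: next=.  (t=0,i=14, bit30=0)
  nb ###.#: next=#  (t=0,i=6, bit29=1)
  nb ###..: next=.  (t=1,i=19, bit28=0)
  nb ##.##: next=#  (t=0,i=7, bit27=1)
  nb ##.#.: next=.  (t=0,i=0, bit26=0)
  nb ##..#: next=#  (t=3,i=12, bit25=1)
  nb ##...: next=.  (t=1,i=20, bit24=0)
  nb #.###: next=.  (t=0,i=11, bit23=0)
  nb #.##.: next=#  (t=0,i=8, bit22=1)
  nb #.#.#: next=#  (t=0,i=17, bit21=1)
  nb #.#..: next=.  (t=0,i=1, bit20=0)
  nb #..##: next=.  (t=0,i=3, bit19=0)
  nb #..#.: next=#  (t=1,i=12, bit18=1)
  nb #...#: next=#  (t=2,i=10, bit17=1)
  nb #....: next=#  (t=1,i=0, bit16=1)
  nb .####: next=.  (t=0,i=12, bit15=0)
  nb .###.: next=.  (t=0,i=5, bit14=0)
  nb .##.#: next=.  (t=0,i=9, bit13=0)
  nb .##..: next=.  (t=4,i=1, bit12=0)
  nb .#.##: next=#  (t=0,i=18, bit11=1)
  nb .#.#.: next=#  (t=1,i=14, bit10=1)
  nb .#..#: next=.  (t=0,i=2, bit9=0)
  nb .#...: next=#  (t=2,i=9, bit8=1)
  nb ..###: next=.  (t=0,i=4, bit7=0)
  nb ..##.: next=.  (t=4,i=4, bit6=0)
  nb ..#.#: next=#  (t=1,i=13, bit5=1)
  nb ..#..: next=.  (t=2,i=8, bit4=0)
  nb ...##: next=#  (t=1,i=5, bit3=1)
  nb ...#.: next=.  (t=3,i=2, bit2=0)
  nb ....#: next=.  (t=1,i=4, bit1=0)
  nb .....: next=#  (t=1,i=1, bit0=1)
  bits 10101010011001110000110100101001 = 2858880297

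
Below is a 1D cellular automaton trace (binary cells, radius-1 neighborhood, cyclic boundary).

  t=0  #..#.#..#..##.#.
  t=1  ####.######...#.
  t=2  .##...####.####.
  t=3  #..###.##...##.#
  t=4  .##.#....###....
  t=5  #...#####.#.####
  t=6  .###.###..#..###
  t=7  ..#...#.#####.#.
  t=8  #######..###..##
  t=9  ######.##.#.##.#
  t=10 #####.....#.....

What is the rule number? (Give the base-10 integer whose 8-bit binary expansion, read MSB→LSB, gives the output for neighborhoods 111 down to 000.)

151

  [7] ### => #  t=1,i=1
  [6] ##. => .  t=0,i=12
  [5] #.# => .  t=0,i=4
  [4] #.. => #  t=0,i=1
  [3] .## => .  t=0,i=11
  [2] .#. => #  t=0,i=0
  [1] ..# => #  t=0,i=2
  [0] ... => #  t=1,i=12
  bits 10010111 = 151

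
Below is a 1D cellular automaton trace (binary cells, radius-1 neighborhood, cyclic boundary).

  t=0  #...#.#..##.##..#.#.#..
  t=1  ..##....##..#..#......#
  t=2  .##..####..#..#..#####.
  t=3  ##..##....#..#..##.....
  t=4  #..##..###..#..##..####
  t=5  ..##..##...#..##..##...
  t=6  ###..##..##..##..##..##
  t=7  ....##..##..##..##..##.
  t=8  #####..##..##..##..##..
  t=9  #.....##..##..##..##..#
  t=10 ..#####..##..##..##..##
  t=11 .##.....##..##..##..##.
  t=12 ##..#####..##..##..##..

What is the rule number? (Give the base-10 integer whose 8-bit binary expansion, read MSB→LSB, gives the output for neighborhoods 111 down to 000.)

  [7] ### => .  t=2,i=6
  [6] ##. => .  t=0,i=10
  [5] #.# => .  t=0,i=5
  [4] #.. => .  t=0,i=1
  [3] .## => #  t=0,i=9
  [2] .#. => .  t=0,i=0
  [1] ..# => #  t=0,i=3
  [0] ... => #  t=0,i=2
  bits 00001011 = 11

11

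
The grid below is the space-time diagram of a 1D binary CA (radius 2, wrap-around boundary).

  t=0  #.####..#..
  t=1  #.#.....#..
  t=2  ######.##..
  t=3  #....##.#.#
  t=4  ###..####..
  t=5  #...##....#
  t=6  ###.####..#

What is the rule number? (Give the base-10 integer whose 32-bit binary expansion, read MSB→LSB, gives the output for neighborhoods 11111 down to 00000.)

767243765

  nb #####: next=.  (t=2,i=2, bit31=0)
  nb ####.: next=.  (t=0,i=4, bit30=0)
  nb ###.#: next=#  (t=2,i=5, bit29=1)
  nb ###..: next=.  (t=0,i=5, bit28=0)
  nb ##.##: next=#  (t=2,i=6, bit27=1)
  nb ##.#.: next=#  (t=3,i=7, bit26=1)
  nb ##..#: next=.  (t=0,i=6, bit25=0)
  nb ##...: next=#  (t=3,i=1, bit24=1)
  nb #.###: next=#  (t=0,i=2, bit23=1)
  nb #.##.: next=.  (t=2,i=7, bit22=0)
  nb #.#.#: next=#  (t=3,i=8, bit21=1)
  nb #.#..: next=#  (t=1,i=2, bit20=1)
  nb #..##: next=#  (t=2,i=10, bit19=1)
  nb #..#.: next=.  (t=0,i=7, bit18=0)
  nb #...#: next=#  (t=5,i=2, bit17=1)
  nb #....: next=#  (t=1,i=4, bit16=1)
  nb .####: next=.  (t=0,i=3, bit15=0)
  nb .###.: next=.  (t=4,i=1, bit14=0)
  nb .##.#: next=#  (t=3,i=6, bit13=1)
  nb .##..: next=#  (t=2,i=8, bit12=1)
  nb .#.##: next=.  (t=0,i=1, bit11=0)
  nb .#.#.: next=#  (t=1,i=1, bit10=1)
  nb .#..#: next=.  (t=0,i=9, bit9=0)
  nb .#...: next=#  (t=1,i=3, bit8=1)
  nb ..###: next=#  (t=2,i=0, bit7=1)
  nb ..##.: next=#  (t=3,i=5, bit6=1)
  nb ..#.#: next=#  (t=0,i=0, bit5=1)
  nb ..#..: next=#  (t=0,i=8, bit4=1)
  nb ...##: next=.  (t=3,i=4, bit3=0)
  nb ...#.: next=#  (t=1,i=7, bit2=1)
  nb ....#: next=.  (t=1,i=6, bit1=0)
  nb .....: next=#  (t=1,i=5, bit0=1)
  bits 00101101101110110011010111110101 = 767243765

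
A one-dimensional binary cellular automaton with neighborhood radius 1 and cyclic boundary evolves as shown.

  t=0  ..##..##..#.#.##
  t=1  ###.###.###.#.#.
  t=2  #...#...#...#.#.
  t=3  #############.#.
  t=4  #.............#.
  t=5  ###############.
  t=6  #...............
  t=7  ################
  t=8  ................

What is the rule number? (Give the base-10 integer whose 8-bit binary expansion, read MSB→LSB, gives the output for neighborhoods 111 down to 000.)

31

  ###|.  b7=0 t=1,i=1
  ##.|.  b6=0 t=0,i=3
  #.#|.  b5=0 t=0,i=11
  #..|#  b4=1 t=0,i=0
  .##|#  b3=1 t=0,i=2
  .#.|#  b2=1 t=0,i=10
  ..#|#  b1=1 t=0,i=1
  ...|#  b0=1 t=2,i=2
  bits 00011111 = 31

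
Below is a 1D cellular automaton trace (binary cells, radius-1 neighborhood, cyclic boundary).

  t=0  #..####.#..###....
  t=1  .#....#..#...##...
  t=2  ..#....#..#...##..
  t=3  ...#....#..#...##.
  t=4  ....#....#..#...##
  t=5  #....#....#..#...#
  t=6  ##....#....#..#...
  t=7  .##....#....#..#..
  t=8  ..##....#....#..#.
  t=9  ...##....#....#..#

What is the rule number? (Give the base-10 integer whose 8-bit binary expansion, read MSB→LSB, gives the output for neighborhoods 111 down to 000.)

  ### -> .   bit 7 = 0  t=0,i=4
  ##. -> #   bit 6 = 1  t=0,i=6
  #.# -> .   bit 5 = 0  t=0,i=7
  #.. -> #   bit 4 = 1  t=0,i=1
  .## -> .   bit 3 = 0  t=0,i=3
  .#. -> .   bit 2 = 0  t=0,i=0
  ..# -> .   bit 1 = 0  t=0,i=2
  ... -> .   bit 0 = 0  t=0,i=15
  bits 01010000 = 80

80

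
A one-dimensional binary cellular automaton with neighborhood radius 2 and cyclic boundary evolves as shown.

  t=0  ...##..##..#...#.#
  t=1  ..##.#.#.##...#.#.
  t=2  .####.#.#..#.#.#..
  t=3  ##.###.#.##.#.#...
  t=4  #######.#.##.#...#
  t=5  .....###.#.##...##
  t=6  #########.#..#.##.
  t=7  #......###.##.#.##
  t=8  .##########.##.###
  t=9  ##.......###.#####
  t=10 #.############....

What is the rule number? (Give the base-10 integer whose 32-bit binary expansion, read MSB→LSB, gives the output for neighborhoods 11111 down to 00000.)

  ##### -> .   bit 31 = 0  t=4,i=1
  ####. -> #   bit 30 = 1  t=2,i=3
  ###.# -> #   bit 29 = 1  t=2,i=4
  ###.. -> .   bit 28 = 0  t=7,i=0
  ##.## -> #   bit 27 = 1  t=3,i=2
  ##.#. -> #   bit 26 = 1  t=1,i=4
  ##..# -> #   bit 25 = 1  t=0,i=5
  ##... -> #   bit 24 = 1  t=1,i=11
  #.### -> #   bit 23 = 1  t=3,i=3
  #.##. -> .   bit 22 = 0  t=1,i=9
  #.#.# -> .   bit 21 = 0  t=1,i=5
  #.#.. -> .   bit 20 = 0  t=0,i=17
  #..## -> .   bit 19 = 0  t=0,i=6
  #..#. -> #   bit 18 = 1  t=0,i=10
  #...# -> .   bit 17 = 0  t=0,i=1
  #.... -> #   bit 16 = 1  t=5,i=1
  .#### -> .   bit 15 = 0  t=2,i=2
  .###. -> #   bit 14 = 1  t=3,i=4
  .##.# -> #   bit 13 = 1  t=1,i=3
  .##.. -> .   bit 12 = 0  t=0,i=4
  .#.## -> #   bit 11 = 1  t=1,i=8
  .#.#. -> #   bit 10 = 1  t=0,i=16
  .#..# -> #   bit 9 = 1  t=2,i=9
  .#... -> .   bit 8 = 0  t=0,i=0
  ..### -> #   bit 7 = 1  t=2,i=1
  ..##. -> #   bit 6 = 1  t=0,i=3
  ..#.# -> .   bit 5 = 0  t=0,i=15
  ..#.. -> .   bit 4 = 0  t=0,i=11
  ...## -> #   bit 3 = 1  t=0,i=2
  ...#. -> #   bit 2 = 1  t=0,i=14
  ....# -> #   bit 1 = 1  t=5,i=3
  ..... -> #   bit 0 = 1  t=5,i=2
  bits 01101111100001010110111011001111 = 1871015631

1871015631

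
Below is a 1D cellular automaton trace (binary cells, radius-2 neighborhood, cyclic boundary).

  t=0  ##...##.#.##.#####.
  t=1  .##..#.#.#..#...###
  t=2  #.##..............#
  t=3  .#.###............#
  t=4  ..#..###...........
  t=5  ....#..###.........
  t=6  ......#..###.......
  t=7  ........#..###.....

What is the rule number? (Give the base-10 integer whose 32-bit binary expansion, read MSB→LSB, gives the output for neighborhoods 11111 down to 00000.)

  ##### -> .   bit 31 = 0  t=0,i=15
  ####. -> #   bit 30 = 1  t=0,i=16
  ###.# -> #   bit 29 = 1  t=0,i=17
  ###.. -> #   bit 28 = 1  t=3,i=5
  ##.## -> #   bit 27 = 1  t=0,i=12
  ##.#. -> #   bit 26 = 1  t=0,i=7
  ##..# -> #   bit 25 = 1  t=1,i=3
  ##... -> #   bit 24 = 1  t=0,i=2
  #.### -> .   bit 23 = 0  t=0,i=13
  #.##. -> .   bit 22 = 0  t=0,i=0
  #.#.# -> .   bit 21 = 0  t=0,i=8
  #.#.. -> .   bit 20 = 0  t=1,i=9
  #..## -> #   bit 19 = 1  t=4,i=4
  #..#. -> .   bit 18 = 0  t=1,i=4
  #...# -> .   bit 17 = 0  t=0,i=3
  #.... -> #   bit 16 = 1  t=2,i=5
  .#### -> .   bit 15 = 0  t=0,i=14
  .###. -> .   bit 14 = 0  t=1,i=17
  .##.# -> .   bit 13 = 0  t=0,i=6
  .##.. -> #   bit 12 = 1  t=0,i=1
  .#.## -> #   bit 11 = 1  t=0,i=9
  .#.#. -> .   bit 10 = 0  t=1,i=6
  .#..# -> .   bit 9 = 0  t=1,i=10
  .#... -> .   bit 8 = 0  t=1,i=13
  ..### -> .   bit 7 = 0  t=1,i=16
  ..##. -> #   bit 6 = 1  t=0,i=5
  ..#.# -> .   bit 5 = 0  t=1,i=5
  ..#.. -> .   bit 4 = 0  t=1,i=12
  ...## -> .   bit 3 = 0  t=0,i=4
  ...#. -> .   bit 2 = 0  t=3,i=17
  ....# -> .   bit 1 = 0  t=2,i=16
  ..... -> .   bit 0 = 0  t=2,i=6
  bits 01111111000010010001100001000000 = 2131302464

2131302464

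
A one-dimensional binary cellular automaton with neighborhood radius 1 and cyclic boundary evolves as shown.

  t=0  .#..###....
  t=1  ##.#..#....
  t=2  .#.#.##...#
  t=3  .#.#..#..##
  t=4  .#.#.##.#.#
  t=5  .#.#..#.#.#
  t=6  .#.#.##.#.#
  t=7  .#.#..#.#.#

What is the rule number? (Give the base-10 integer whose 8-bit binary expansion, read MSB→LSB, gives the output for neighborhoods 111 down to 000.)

  nb ###: next=.  (t=0,i=5, bit7=0)
  nb ##.: next=#  (t=0,i=6, bit6=1)
  nb #.#: next=.  (t=1,i=2, bit5=0)
  nb #..: next=.  (t=0,i=2, bit4=0)
  nb .##: next=.  (t=0,i=4, bit3=0)
  nb .#.: next=#  (t=0,i=1, bit2=1)
  nb ..#: next=#  (t=0,i=0, bit1=1)
  nb ...: next=.  (t=0,i=8, bit0=0)
  bits 01000110 = 70

70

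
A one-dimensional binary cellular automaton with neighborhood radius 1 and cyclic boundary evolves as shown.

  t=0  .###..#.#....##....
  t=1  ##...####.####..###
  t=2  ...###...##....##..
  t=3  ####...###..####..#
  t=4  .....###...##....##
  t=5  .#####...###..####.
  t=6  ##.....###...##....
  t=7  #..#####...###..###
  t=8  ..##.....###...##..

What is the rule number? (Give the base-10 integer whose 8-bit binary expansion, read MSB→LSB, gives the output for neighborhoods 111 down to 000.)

47

  ### -> .   bit 7 = 0  t=0,i=2
  ##. -> .   bit 6 = 0  t=0,i=3
  #.# -> #   bit 5 = 1  t=0,i=7
  #.. -> .   bit 4 = 0  t=0,i=4
  .## -> #   bit 3 = 1  t=0,i=1
  .#. -> #   bit 2 = 1  t=0,i=6
  ..# -> #   bit 1 = 1  t=0,i=0
  ... -> #   bit 0 = 1  t=0,i=10
  bits 00101111 = 47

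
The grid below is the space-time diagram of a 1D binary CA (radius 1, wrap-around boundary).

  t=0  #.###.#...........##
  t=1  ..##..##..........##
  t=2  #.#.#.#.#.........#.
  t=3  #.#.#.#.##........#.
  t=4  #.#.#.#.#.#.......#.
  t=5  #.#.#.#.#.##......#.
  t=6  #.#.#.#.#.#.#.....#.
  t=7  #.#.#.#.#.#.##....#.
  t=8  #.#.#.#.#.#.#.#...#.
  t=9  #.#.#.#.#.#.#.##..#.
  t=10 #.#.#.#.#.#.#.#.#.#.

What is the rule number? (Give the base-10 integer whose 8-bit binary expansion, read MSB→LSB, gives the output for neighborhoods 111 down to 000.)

156

  ### -> #   bit 7 = 1  t=0,i=3
  ##. -> .   bit 6 = 0  t=0,i=0
  #.# -> .   bit 5 = 0  t=0,i=1
  #.. -> #   bit 4 = 1  t=0,i=7
  .## -> #   bit 3 = 1  t=0,i=2
  .#. -> #   bit 2 = 1  t=0,i=6
  ..# -> .   bit 1 = 0  t=0,i=17
  ... -> .   bit 0 = 0  t=0,i=8
  bits 10011100 = 156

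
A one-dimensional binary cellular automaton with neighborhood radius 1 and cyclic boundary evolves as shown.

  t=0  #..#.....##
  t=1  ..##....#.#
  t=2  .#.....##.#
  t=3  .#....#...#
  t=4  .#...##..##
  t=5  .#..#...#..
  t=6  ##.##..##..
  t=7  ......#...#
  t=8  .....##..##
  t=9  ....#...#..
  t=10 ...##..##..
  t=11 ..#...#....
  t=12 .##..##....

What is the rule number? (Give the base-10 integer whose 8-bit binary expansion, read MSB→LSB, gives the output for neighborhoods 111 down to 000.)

134

  ### -> #   bit 7 = 1  t=0,i=10
  ##. -> .   bit 6 = 0  t=0,i=0
  #.# -> .   bit 5 = 0  t=1,i=9
  #.. -> .   bit 4 = 0  t=0,i=1
  .## -> .   bit 3 = 0  t=0,i=9
  .#. -> #   bit 2 = 1  t=0,i=3
  ..# -> #   bit 1 = 1  t=0,i=2
  ... -> .   bit 0 = 0  t=0,i=5
  bits 10000110 = 134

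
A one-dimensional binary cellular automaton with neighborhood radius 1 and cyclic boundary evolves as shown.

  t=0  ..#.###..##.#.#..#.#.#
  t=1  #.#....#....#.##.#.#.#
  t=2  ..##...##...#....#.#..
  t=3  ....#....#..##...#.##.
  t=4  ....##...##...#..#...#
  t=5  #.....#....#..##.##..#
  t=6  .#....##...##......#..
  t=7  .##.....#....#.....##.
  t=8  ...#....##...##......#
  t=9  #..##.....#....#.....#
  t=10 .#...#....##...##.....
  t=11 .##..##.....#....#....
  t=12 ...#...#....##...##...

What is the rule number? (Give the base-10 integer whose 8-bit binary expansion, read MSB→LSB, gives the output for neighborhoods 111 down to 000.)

20

  ###|.  b7=0 t=0,i=5
  ##.|.  b6=0 t=0,i=6
  #.#|.  b5=0 t=0,i=3
  #..|#  b4=1 t=0,i=0
  .##|.  b3=0 t=0,i=4
  .#.|#  b2=1 t=0,i=2
  ..#|.  b1=0 t=0,i=1
  ...|.  b0=0 t=1,i=4
  bits 00010100 = 20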